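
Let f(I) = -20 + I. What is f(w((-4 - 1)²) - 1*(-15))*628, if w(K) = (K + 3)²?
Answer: 489212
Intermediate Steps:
w(K) = (3 + K)²
f(w((-4 - 1)²) - 1*(-15))*628 = (-20 + ((3 + (-4 - 1)²)² - 1*(-15)))*628 = (-20 + ((3 + (-5)²)² + 15))*628 = (-20 + ((3 + 25)² + 15))*628 = (-20 + (28² + 15))*628 = (-20 + (784 + 15))*628 = (-20 + 799)*628 = 779*628 = 489212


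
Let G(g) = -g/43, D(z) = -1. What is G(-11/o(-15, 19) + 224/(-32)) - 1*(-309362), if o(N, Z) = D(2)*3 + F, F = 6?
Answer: 39907730/129 ≈ 3.0936e+5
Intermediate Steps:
o(N, Z) = 3 (o(N, Z) = -1*3 + 6 = -3 + 6 = 3)
G(g) = -g/43
G(-11/o(-15, 19) + 224/(-32)) - 1*(-309362) = -(-11/3 + 224/(-32))/43 - 1*(-309362) = -(-11*⅓ + 224*(-1/32))/43 + 309362 = -(-11/3 - 7)/43 + 309362 = -1/43*(-32/3) + 309362 = 32/129 + 309362 = 39907730/129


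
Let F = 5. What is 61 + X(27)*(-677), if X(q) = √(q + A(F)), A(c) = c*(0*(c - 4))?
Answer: 61 - 2031*√3 ≈ -3456.8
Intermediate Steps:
A(c) = 0 (A(c) = c*(0*(-4 + c)) = c*0 = 0)
X(q) = √q (X(q) = √(q + 0) = √q)
61 + X(27)*(-677) = 61 + √27*(-677) = 61 + (3*√3)*(-677) = 61 - 2031*√3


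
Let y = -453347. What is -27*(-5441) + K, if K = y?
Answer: -306440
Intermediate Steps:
K = -453347
-27*(-5441) + K = -27*(-5441) - 453347 = 146907 - 453347 = -306440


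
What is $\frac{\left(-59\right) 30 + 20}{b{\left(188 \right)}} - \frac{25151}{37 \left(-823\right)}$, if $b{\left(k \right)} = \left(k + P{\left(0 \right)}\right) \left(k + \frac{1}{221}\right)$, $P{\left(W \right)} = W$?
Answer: $\frac{92341434381}{118929608306} \approx 0.77644$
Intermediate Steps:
$b{\left(k \right)} = k \left(\frac{1}{221} + k\right)$ ($b{\left(k \right)} = \left(k + 0\right) \left(k + \frac{1}{221}\right) = k \left(k + \frac{1}{221}\right) = k \left(\frac{1}{221} + k\right)$)
$\frac{\left(-59\right) 30 + 20}{b{\left(188 \right)}} - \frac{25151}{37 \left(-823\right)} = \frac{\left(-59\right) 30 + 20}{188 \left(\frac{1}{221} + 188\right)} - \frac{25151}{37 \left(-823\right)} = \frac{-1770 + 20}{188 \cdot \frac{41549}{221}} - \frac{25151}{-30451} = - \frac{1750}{\frac{7811212}{221}} - - \frac{25151}{30451} = \left(-1750\right) \frac{221}{7811212} + \frac{25151}{30451} = - \frac{193375}{3905606} + \frac{25151}{30451} = \frac{92341434381}{118929608306}$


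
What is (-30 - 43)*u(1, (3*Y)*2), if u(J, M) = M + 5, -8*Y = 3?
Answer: -803/4 ≈ -200.75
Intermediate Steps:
Y = -3/8 (Y = -⅛*3 = -3/8 ≈ -0.37500)
u(J, M) = 5 + M
(-30 - 43)*u(1, (3*Y)*2) = (-30 - 43)*(5 + (3*(-3/8))*2) = -73*(5 - 9/8*2) = -73*(5 - 9/4) = -73*11/4 = -803/4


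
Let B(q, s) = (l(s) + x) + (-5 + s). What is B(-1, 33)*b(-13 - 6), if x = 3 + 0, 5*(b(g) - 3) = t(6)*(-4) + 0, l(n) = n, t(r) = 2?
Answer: 448/5 ≈ 89.600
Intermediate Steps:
b(g) = 7/5 (b(g) = 3 + (2*(-4) + 0)/5 = 3 + (-8 + 0)/5 = 3 + (⅕)*(-8) = 3 - 8/5 = 7/5)
x = 3
B(q, s) = -2 + 2*s (B(q, s) = (s + 3) + (-5 + s) = (3 + s) + (-5 + s) = -2 + 2*s)
B(-1, 33)*b(-13 - 6) = (-2 + 2*33)*(7/5) = (-2 + 66)*(7/5) = 64*(7/5) = 448/5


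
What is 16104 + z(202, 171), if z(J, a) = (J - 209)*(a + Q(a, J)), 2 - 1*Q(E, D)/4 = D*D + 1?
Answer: 1157391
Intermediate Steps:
Q(E, D) = 4 - 4*D**2 (Q(E, D) = 8 - 4*(D*D + 1) = 8 - 4*(D**2 + 1) = 8 - 4*(1 + D**2) = 8 + (-4 - 4*D**2) = 4 - 4*D**2)
z(J, a) = (-209 + J)*(4 + a - 4*J**2) (z(J, a) = (J - 209)*(a + (4 - 4*J**2)) = (-209 + J)*(4 + a - 4*J**2))
16104 + z(202, 171) = 16104 + (-836 - 209*171 + 836*202**2 + 202*171 - 4*202*(-1 + 202**2)) = 16104 + (-836 - 35739 + 836*40804 + 34542 - 4*202*(-1 + 40804)) = 16104 + (-836 - 35739 + 34112144 + 34542 - 4*202*40803) = 16104 + (-836 - 35739 + 34112144 + 34542 - 32968824) = 16104 + 1141287 = 1157391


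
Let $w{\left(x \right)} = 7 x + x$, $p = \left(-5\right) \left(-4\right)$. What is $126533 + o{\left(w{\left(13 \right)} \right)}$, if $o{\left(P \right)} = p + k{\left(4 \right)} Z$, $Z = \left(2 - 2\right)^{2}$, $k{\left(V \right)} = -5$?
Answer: $126553$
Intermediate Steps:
$Z = 0$ ($Z = 0^{2} = 0$)
$p = 20$
$w{\left(x \right)} = 8 x$
$o{\left(P \right)} = 20$ ($o{\left(P \right)} = 20 - 0 = 20 + 0 = 20$)
$126533 + o{\left(w{\left(13 \right)} \right)} = 126533 + 20 = 126553$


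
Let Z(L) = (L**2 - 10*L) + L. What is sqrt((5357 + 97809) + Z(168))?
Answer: sqrt(129878) ≈ 360.39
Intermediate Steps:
Z(L) = L**2 - 9*L
sqrt((5357 + 97809) + Z(168)) = sqrt((5357 + 97809) + 168*(-9 + 168)) = sqrt(103166 + 168*159) = sqrt(103166 + 26712) = sqrt(129878)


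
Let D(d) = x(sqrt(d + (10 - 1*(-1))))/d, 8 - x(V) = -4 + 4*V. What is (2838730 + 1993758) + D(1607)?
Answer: 7765808228/1607 - 4*sqrt(1618)/1607 ≈ 4.8325e+6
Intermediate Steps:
x(V) = 12 - 4*V (x(V) = 8 - (-4 + 4*V) = 8 + (4 - 4*V) = 12 - 4*V)
D(d) = (12 - 4*sqrt(11 + d))/d (D(d) = (12 - 4*sqrt(d + (10 - 1*(-1))))/d = (12 - 4*sqrt(d + (10 + 1)))/d = (12 - 4*sqrt(d + 11))/d = (12 - 4*sqrt(11 + d))/d)
(2838730 + 1993758) + D(1607) = (2838730 + 1993758) + 4*(3 - sqrt(11 + 1607))/1607 = 4832488 + 4*(1/1607)*(3 - sqrt(1618)) = 4832488 + (12/1607 - 4*sqrt(1618)/1607) = 7765808228/1607 - 4*sqrt(1618)/1607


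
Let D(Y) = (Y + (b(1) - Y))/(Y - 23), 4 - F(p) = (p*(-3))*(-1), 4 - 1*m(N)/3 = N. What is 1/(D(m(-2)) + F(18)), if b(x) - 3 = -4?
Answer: -5/249 ≈ -0.020080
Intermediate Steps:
b(x) = -1 (b(x) = 3 - 4 = -1)
m(N) = 12 - 3*N
F(p) = 4 - 3*p (F(p) = 4 - p*(-3)*(-1) = 4 - (-3*p)*(-1) = 4 - 3*p)
D(Y) = -1/(-23 + Y) (D(Y) = (Y + (-1 - Y))/(Y - 23) = -1/(-23 + Y))
1/(D(m(-2)) + F(18)) = 1/(-1/(-23 + (12 - 3*(-2))) + (4 - 3*18)) = 1/(-1/(-23 + (12 + 6)) + (4 - 54)) = 1/(-1/(-23 + 18) - 50) = 1/(-1/(-5) - 50) = 1/(-1*(-⅕) - 50) = 1/(⅕ - 50) = 1/(-249/5) = -5/249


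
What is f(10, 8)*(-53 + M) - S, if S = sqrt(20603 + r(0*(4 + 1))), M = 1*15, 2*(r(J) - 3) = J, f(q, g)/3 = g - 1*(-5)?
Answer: -1482 - sqrt(20606) ≈ -1625.5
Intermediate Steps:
f(q, g) = 15 + 3*g (f(q, g) = 3*(g - 1*(-5)) = 3*(g + 5) = 3*(5 + g) = 15 + 3*g)
r(J) = 3 + J/2
M = 15
S = sqrt(20606) (S = sqrt(20603 + (3 + (0*(4 + 1))/2)) = sqrt(20603 + (3 + (0*5)/2)) = sqrt(20603 + (3 + (1/2)*0)) = sqrt(20603 + (3 + 0)) = sqrt(20603 + 3) = sqrt(20606) ≈ 143.55)
f(10, 8)*(-53 + M) - S = (15 + 3*8)*(-53 + 15) - sqrt(20606) = (15 + 24)*(-38) - sqrt(20606) = 39*(-38) - sqrt(20606) = -1482 - sqrt(20606)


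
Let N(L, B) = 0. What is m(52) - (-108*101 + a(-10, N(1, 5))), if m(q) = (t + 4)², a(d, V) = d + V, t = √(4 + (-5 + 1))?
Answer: 10934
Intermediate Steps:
t = 0 (t = √(4 - 4) = √0 = 0)
a(d, V) = V + d
m(q) = 16 (m(q) = (0 + 4)² = 4² = 16)
m(52) - (-108*101 + a(-10, N(1, 5))) = 16 - (-108*101 + (0 - 10)) = 16 - (-10908 - 10) = 16 - 1*(-10918) = 16 + 10918 = 10934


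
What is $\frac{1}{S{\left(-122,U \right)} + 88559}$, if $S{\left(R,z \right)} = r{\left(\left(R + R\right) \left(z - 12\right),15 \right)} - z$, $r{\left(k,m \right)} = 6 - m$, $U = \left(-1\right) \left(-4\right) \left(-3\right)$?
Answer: $\frac{1}{88562} \approx 1.1292 \cdot 10^{-5}$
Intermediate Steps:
$U = -12$ ($U = 4 \left(-3\right) = -12$)
$S{\left(R,z \right)} = -9 - z$ ($S{\left(R,z \right)} = \left(6 - 15\right) - z = -9 - z$)
$\frac{1}{S{\left(-122,U \right)} + 88559} = \frac{1}{\left(-9 - -12\right) + 88559} = \frac{1}{\left(-9 + 12\right) + 88559} = \frac{1}{3 + 88559} = \frac{1}{88562}$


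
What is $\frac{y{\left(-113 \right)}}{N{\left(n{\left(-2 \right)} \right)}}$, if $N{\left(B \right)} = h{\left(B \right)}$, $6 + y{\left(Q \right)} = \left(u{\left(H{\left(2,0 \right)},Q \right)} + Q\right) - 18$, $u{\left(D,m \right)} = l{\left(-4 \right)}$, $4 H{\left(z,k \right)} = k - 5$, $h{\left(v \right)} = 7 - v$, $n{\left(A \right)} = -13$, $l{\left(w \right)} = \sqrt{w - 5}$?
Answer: $- \frac{137}{20} + \frac{3 i}{20} \approx -6.85 + 0.15 i$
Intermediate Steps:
$l{\left(w \right)} = \sqrt{-5 + w}$
$H{\left(z,k \right)} = - \frac{5}{4} + \frac{k}{4}$ ($H{\left(z,k \right)} = \frac{k - 5}{4} = \frac{-5 + k}{4} = - \frac{5}{4} + \frac{k}{4}$)
$u{\left(D,m \right)} = 3 i$ ($u{\left(D,m \right)} = \sqrt{-5 - 4} = \sqrt{-9} = 3 i$)
$y{\left(Q \right)} = -24 + Q + 3 i$ ($y{\left(Q \right)} = -6 - \left(18 - Q - 3 i\right) = -6 + \left(-18 + Q + 3 i\right) = -24 + Q + 3 i$)
$N{\left(B \right)} = 7 - B$
$\frac{y{\left(-113 \right)}}{N{\left(n{\left(-2 \right)} \right)}} = \frac{-24 - 113 + 3 i}{7 - -13} = \frac{-137 + 3 i}{7 + 13} = \frac{-137 + 3 i}{20} = \left(-137 + 3 i\right) \frac{1}{20} = - \frac{137}{20} + \frac{3 i}{20}$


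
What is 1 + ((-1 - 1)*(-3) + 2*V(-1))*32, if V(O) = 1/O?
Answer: 129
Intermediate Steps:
1 + ((-1 - 1)*(-3) + 2*V(-1))*32 = 1 + ((-1 - 1)*(-3) + 2/(-1))*32 = 1 + (-2*(-3) + 2*(-1))*32 = 1 + (6 - 2)*32 = 1 + 4*32 = 1 + 128 = 129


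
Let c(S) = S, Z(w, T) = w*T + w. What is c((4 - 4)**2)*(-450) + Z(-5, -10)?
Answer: 45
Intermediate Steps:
Z(w, T) = w + T*w (Z(w, T) = T*w + w = w + T*w)
c((4 - 4)**2)*(-450) + Z(-5, -10) = (4 - 4)**2*(-450) - 5*(1 - 10) = 0**2*(-450) - 5*(-9) = 0*(-450) + 45 = 0 + 45 = 45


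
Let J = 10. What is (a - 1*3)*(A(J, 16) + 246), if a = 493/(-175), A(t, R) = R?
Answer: -266716/175 ≈ -1524.1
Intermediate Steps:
a = -493/175 (a = 493*(-1/175) = -493/175 ≈ -2.8171)
(a - 1*3)*(A(J, 16) + 246) = (-493/175 - 1*3)*(16 + 246) = (-493/175 - 3)*262 = -1018/175*262 = -266716/175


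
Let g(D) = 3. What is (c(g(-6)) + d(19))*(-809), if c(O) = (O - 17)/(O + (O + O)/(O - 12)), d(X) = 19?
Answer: -10517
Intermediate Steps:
c(O) = (-17 + O)/(O + 2*O/(-12 + O)) (c(O) = (-17 + O)/(O + (2*O)/(-12 + O)) = (-17 + O)/(O + 2*O/(-12 + O)))
(c(g(-6)) + d(19))*(-809) = ((204 + 3² - 29*3)/(3*(-10 + 3)) + 19)*(-809) = ((⅓)*(204 + 9 - 87)/(-7) + 19)*(-809) = ((⅓)*(-⅐)*126 + 19)*(-809) = (-6 + 19)*(-809) = 13*(-809) = -10517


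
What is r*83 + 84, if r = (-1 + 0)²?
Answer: 167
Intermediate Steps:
r = 1 (r = (-1)² = 1)
r*83 + 84 = 1*83 + 84 = 83 + 84 = 167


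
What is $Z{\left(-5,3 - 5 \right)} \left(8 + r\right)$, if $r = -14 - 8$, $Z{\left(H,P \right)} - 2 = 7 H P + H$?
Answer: $-938$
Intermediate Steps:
$Z{\left(H,P \right)} = 2 + H + 7 H P$ ($Z{\left(H,P \right)} = 2 + \left(7 H P + H\right) = 2 + \left(H + 7 H P\right) = 2 + H + 7 H P$)
$r = -22$
$Z{\left(-5,3 - 5 \right)} \left(8 + r\right) = \left(2 - 5 + 7 \left(-5\right) \left(3 - 5\right)\right) \left(8 - 22\right) = \left(2 - 5 + 7 \left(-5\right) \left(-2\right)\right) \left(-14\right) = \left(2 - 5 + 70\right) \left(-14\right) = 67 \left(-14\right) = -938$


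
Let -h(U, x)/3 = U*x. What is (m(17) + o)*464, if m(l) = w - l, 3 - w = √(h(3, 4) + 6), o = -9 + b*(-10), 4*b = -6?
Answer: -3712 - 464*I*√30 ≈ -3712.0 - 2541.4*I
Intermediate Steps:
b = -3/2 (b = (¼)*(-6) = -3/2 ≈ -1.5000)
h(U, x) = -3*U*x
o = 6 (o = -9 - 3/2*(-10) = -9 + 15 = 6)
w = 3 - I*√30 (w = 3 - √(-3*3*4 + 6) = 3 - √(-36 + 6) = 3 - √(-30) = 3 - I*√30 ≈ 3.0 - 5.4772*I)
m(l) = 3 - l - I*√30 (m(l) = (3 - I*√30) - l = 3 - l - I*√30)
(m(17) + o)*464 = ((3 - 1*17 - I*√30) + 6)*464 = ((3 - 17 - I*√30) + 6)*464 = ((-14 - I*√30) + 6)*464 = (-8 - I*√30)*464 = -3712 - 464*I*√30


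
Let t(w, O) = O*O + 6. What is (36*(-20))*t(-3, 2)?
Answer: -7200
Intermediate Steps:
t(w, O) = 6 + O² (t(w, O) = O² + 6 = 6 + O²)
(36*(-20))*t(-3, 2) = (36*(-20))*(6 + 2²) = -720*(6 + 4) = -720*10 = -7200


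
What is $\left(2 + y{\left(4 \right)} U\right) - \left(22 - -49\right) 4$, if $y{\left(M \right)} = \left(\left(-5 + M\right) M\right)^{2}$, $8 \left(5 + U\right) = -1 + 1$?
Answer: $-362$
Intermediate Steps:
$U = -5$ ($U = -5 + \frac{-1 + 1}{8} = -5 + \frac{1}{8} \cdot 0 = -5 + 0 = -5$)
$y{\left(M \right)} = M^{2} \left(-5 + M\right)^{2}$ ($y{\left(M \right)} = \left(M \left(-5 + M\right)\right)^{2} = M^{2} \left(-5 + M\right)^{2}$)
$\left(2 + y{\left(4 \right)} U\right) - \left(22 - -49\right) 4 = \left(2 + 4^{2} \left(-5 + 4\right)^{2} \left(-5\right)\right) - \left(22 - -49\right) 4 = \left(2 + 16 \left(-1\right)^{2} \left(-5\right)\right) - \left(22 + 49\right) 4 = \left(2 + 16 \cdot 1 \left(-5\right)\right) - 71 \cdot 4 = \left(2 + 16 \left(-5\right)\right) - 284 = \left(2 - 80\right) - 284 = -78 - 284 = -362$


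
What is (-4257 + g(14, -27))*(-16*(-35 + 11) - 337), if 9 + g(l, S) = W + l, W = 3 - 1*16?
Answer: -200455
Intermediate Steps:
W = -13 (W = 3 - 16 = -13)
g(l, S) = -22 + l (g(l, S) = -9 + (-13 + l) = -22 + l)
(-4257 + g(14, -27))*(-16*(-35 + 11) - 337) = (-4257 + (-22 + 14))*(-16*(-35 + 11) - 337) = (-4257 - 8)*(-16*(-24) - 337) = -4265*(384 - 337) = -4265*47 = -200455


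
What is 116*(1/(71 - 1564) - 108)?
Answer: -18704420/1493 ≈ -12528.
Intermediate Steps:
116*(1/(71 - 1564) - 108) = 116*(1/(-1493) - 108) = 116*(-1/1493 - 108) = 116*(-161245/1493) = -18704420/1493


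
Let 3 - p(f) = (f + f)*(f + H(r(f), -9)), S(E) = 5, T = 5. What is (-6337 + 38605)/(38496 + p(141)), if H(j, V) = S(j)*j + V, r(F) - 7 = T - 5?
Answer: -10756/2865 ≈ -3.7543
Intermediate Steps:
r(F) = 7 (r(F) = 7 + (5 - 5) = 7 + 0 = 7)
H(j, V) = V + 5*j (H(j, V) = 5*j + V = V + 5*j)
p(f) = 3 - 2*f*(26 + f) (p(f) = 3 - (f + f)*(f + (-9 + 5*7)) = 3 - 2*f*(f + (-9 + 35)) = 3 - 2*f*(f + 26) = 3 - 2*f*(26 + f))
(-6337 + 38605)/(38496 + p(141)) = (-6337 + 38605)/(38496 + (3 - 52*141 - 2*141²)) = 32268/(38496 + (3 - 7332 - 2*19881)) = 32268/(38496 + (3 - 7332 - 39762)) = 32268/(38496 - 47091) = 32268/(-8595) = 32268*(-1/8595) = -10756/2865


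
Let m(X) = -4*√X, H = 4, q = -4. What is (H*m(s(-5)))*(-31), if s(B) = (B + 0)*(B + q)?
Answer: 1488*√5 ≈ 3327.3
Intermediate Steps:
s(B) = B*(-4 + B) (s(B) = (B + 0)*(B - 4) = B*(-4 + B))
(H*m(s(-5)))*(-31) = (4*(-4*3*√5))*(-31) = (4*(-12*√5))*(-31) = -48*√5*(-31) = 1488*√5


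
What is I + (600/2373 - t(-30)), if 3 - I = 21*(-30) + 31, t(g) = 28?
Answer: 454234/791 ≈ 574.25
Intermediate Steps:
I = 602 (I = 3 - (21*(-30) + 31) = 3 - (-630 + 31) = 3 - 1*(-599) = 3 + 599 = 602)
I + (600/2373 - t(-30)) = 602 + (600/2373 - 1*28) = 602 + (600*(1/2373) - 28) = 602 + (200/791 - 28) = 602 - 21948/791 = 454234/791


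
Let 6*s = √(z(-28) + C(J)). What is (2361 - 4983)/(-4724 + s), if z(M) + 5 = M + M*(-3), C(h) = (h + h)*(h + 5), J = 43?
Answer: 148635936/267792719 + 5244*√4179/267792719 ≈ 0.55631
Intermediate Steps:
C(h) = 2*h*(5 + h) (C(h) = (2*h)*(5 + h) = 2*h*(5 + h))
z(M) = -5 - 2*M (z(M) = -5 + (M + M*(-3)) = -5 + (M - 3*M) = -5 - 2*M)
s = √4179/6 (s = √((-5 - 2*(-28)) + 2*43*(5 + 43))/6 = √((-5 + 56) + 2*43*48)/6 = √(51 + 4128)/6 = √4179/6 ≈ 10.774)
(2361 - 4983)/(-4724 + s) = (2361 - 4983)/(-4724 + √4179/6) = -2622/(-4724 + √4179/6)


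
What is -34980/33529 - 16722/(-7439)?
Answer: 300455718/249422231 ≈ 1.2046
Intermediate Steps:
-34980/33529 - 16722/(-7439) = -34980*1/33529 - 16722*(-1/7439) = -34980/33529 + 16722/7439 = 300455718/249422231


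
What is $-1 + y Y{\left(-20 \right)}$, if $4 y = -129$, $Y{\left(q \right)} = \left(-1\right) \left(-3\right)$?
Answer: $- \frac{391}{4} \approx -97.75$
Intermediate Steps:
$Y{\left(q \right)} = 3$
$y = - \frac{129}{4}$ ($y = \frac{1}{4} \left(-129\right) = - \frac{129}{4} \approx -32.25$)
$-1 + y Y{\left(-20 \right)} = -1 - \frac{387}{4} = - \frac{391}{4}$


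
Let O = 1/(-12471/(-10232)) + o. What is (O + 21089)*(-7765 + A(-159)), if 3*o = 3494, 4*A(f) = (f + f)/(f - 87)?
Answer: -117805304863521/681748 ≈ -1.7280e+8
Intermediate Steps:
A(f) = f/(2*(-87 + f)) (A(f) = ((f + f)/(f - 87))/4 = ((2*f)/(-87 + f))/4 = (2*f/(-87 + f))/4 = f/(2*(-87 + f)))
o = 3494/3 (o = (1/3)*3494 = 3494/3 ≈ 1164.7)
O = 4844930/4157 (O = 1/(-12471/(-10232)) + 3494/3 = 1/(-12471*(-1/10232)) + 3494/3 = 1/(12471/10232) + 3494/3 = 10232/12471 + 3494/3 = 4844930/4157 ≈ 1165.5)
(O + 21089)*(-7765 + A(-159)) = (4844930/4157 + 21089)*(-7765 + (1/2)*(-159)/(-87 - 159)) = 92511903*(-7765 + (1/2)*(-159)/(-246))/4157 = 92511903*(-7765 + (1/2)*(-159)*(-1/246))/4157 = 92511903*(-7765 + 53/164)/4157 = (92511903/4157)*(-1273407/164) = -117805304863521/681748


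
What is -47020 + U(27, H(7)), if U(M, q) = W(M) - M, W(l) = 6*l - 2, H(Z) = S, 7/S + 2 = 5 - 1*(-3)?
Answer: -46887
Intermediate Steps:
S = 7/6 (S = 7/(-2 + (5 - 1*(-3))) = 7/(-2 + (5 + 3)) = 7/(-2 + 8) = 7/6 ≈ 1.1667)
H(Z) = 7/6
W(l) = -2 + 6*l
U(M, q) = -2 + 5*M (U(M, q) = (-2 + 6*M) - M = -2 + 5*M)
-47020 + U(27, H(7)) = -47020 + (-2 + 5*27) = -47020 + (-2 + 135) = -47020 + 133 = -46887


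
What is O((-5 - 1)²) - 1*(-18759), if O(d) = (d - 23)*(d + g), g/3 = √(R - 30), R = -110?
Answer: 19227 + 78*I*√35 ≈ 19227.0 + 461.45*I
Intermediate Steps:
g = 6*I*√35 (g = 3*√(-110 - 30) = 3*√(-140) = 3*(2*I*√35) = 6*I*√35 ≈ 35.496*I)
O(d) = (-23 + d)*(d + 6*I*√35) (O(d) = (d - 23)*(d + 6*I*√35) = (-23 + d)*(d + 6*I*√35))
O((-5 - 1)²) - 1*(-18759) = (((-5 - 1)²)² - 23*(-5 - 1)² - 138*I*√35 + 6*I*(-5 - 1)²*√35) - 1*(-18759) = (((-6)²)² - 23*(-6)² - 138*I*√35 + 6*I*(-6)²*√35) + 18759 = (36² - 23*36 - 138*I*√35 + 6*I*36*√35) + 18759 = (1296 - 828 - 138*I*√35 + 216*I*√35) + 18759 = (468 + 78*I*√35) + 18759 = 19227 + 78*I*√35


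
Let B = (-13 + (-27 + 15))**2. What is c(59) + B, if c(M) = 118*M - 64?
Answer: 7523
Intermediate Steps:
c(M) = -64 + 118*M
B = 625 (B = (-13 - 12)**2 = (-25)**2 = 625)
c(59) + B = (-64 + 118*59) + 625 = (-64 + 6962) + 625 = 6898 + 625 = 7523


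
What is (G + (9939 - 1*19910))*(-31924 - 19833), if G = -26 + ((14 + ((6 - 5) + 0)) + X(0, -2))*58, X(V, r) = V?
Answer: 472386139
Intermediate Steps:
G = 844 (G = -26 + ((14 + ((6 - 5) + 0)) + 0)*58 = -26 + ((14 + (1 + 0)) + 0)*58 = -26 + ((14 + 1) + 0)*58 = -26 + (15 + 0)*58 = -26 + 15*58 = -26 + 870 = 844)
(G + (9939 - 1*19910))*(-31924 - 19833) = (844 + (9939 - 1*19910))*(-31924 - 19833) = (844 + (9939 - 19910))*(-51757) = (844 - 9971)*(-51757) = -9127*(-51757) = 472386139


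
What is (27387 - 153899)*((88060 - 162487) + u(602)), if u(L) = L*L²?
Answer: -27591353909872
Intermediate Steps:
u(L) = L³
(27387 - 153899)*((88060 - 162487) + u(602)) = (27387 - 153899)*((88060 - 162487) + 602³) = -126512*(-74427 + 218167208) = -126512*218092781 = -27591353909872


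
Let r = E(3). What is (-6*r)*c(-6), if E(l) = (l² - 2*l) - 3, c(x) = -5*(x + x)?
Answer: 0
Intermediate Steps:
c(x) = -10*x
E(l) = -3 + l² - 2*l
r = 0 (r = -3 + 3² - 2*3 = -3 + 9 - 6 = 0)
(-6*r)*c(-6) = (-6*0)*(-10*(-6)) = 0*60 = 0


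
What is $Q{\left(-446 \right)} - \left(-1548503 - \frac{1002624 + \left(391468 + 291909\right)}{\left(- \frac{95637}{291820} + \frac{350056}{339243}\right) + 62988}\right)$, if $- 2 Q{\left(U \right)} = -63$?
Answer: $\frac{19312878576106759786141}{12471497893664018} \approx 1.5486 \cdot 10^{6}$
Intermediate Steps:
$Q{\left(U \right)} = \frac{63}{2}$ ($Q{\left(U \right)} = \left(- \frac{1}{2}\right) \left(-63\right) = \frac{63}{2}$)
$Q{\left(-446 \right)} - \left(-1548503 - \frac{1002624 + \left(391468 + 291909\right)}{\left(- \frac{95637}{291820} + \frac{350056}{339243}\right) + 62988}\right) = \frac{63}{2} - \left(-1548503 - \frac{1002624 + \left(391468 + 291909\right)}{\left(- \frac{95637}{291820} + \frac{350056}{339243}\right) + 62988}\right) = \frac{63}{2} - \left(-1548503 - \frac{1002624 + 683377}{\left(\left(-95637\right) \frac{1}{291820} + 350056 \cdot \frac{1}{339243}\right) + 62988}\right) = \frac{63}{2} - \left(-1548503 - \frac{1686001}{\left(- \frac{95637}{291820} + \frac{350056}{339243}\right) + 62988}\right) = \frac{63}{2} - \left(-1548503 - \frac{1686001}{\frac{69709159129}{98997892260} + 62988}\right) = \frac{63}{2} - \left(-1548503 - \frac{1686001}{\frac{6235748946832009}{98997892260}}\right) = \frac{63}{2} - \left(-1548503 - 1686001 \cdot \frac{98997892260}{6235748946832009}\right) = \frac{63}{2} - \left(-1548503 - \frac{166910545348252260}{6235748946832009}\right) = \frac{63}{2} - - \frac{9656242861961554684787}{6235748946832009} = \frac{63}{2} + \frac{9656242861961554684787}{6235748946832009} = \frac{19312878576106759786141}{12471497893664018}$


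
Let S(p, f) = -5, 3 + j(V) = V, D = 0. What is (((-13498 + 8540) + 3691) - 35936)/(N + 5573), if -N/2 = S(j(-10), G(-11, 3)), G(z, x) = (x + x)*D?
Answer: -12401/1861 ≈ -6.6636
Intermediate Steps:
G(z, x) = 0 (G(z, x) = (x + x)*0 = (2*x)*0 = 0)
j(V) = -3 + V
N = 10 (N = -2*(-5) = 10)
(((-13498 + 8540) + 3691) - 35936)/(N + 5573) = (((-13498 + 8540) + 3691) - 35936)/(10 + 5573) = ((-4958 + 3691) - 35936)/5583 = (-1267 - 35936)*(1/5583) = -37203*1/5583 = -12401/1861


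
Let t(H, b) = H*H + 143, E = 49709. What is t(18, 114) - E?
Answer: -49242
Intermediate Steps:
t(H, b) = 143 + H² (t(H, b) = H² + 143 = 143 + H²)
t(18, 114) - E = (143 + 18²) - 1*49709 = (143 + 324) - 49709 = 467 - 49709 = -49242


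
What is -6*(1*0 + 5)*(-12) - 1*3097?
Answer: -2737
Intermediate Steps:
-6*(1*0 + 5)*(-12) - 1*3097 = -6*(0 + 5)*(-12) - 3097 = -6*5*(-12) - 3097 = -30*(-12) - 3097 = 360 - 3097 = -2737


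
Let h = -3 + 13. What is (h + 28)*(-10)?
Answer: -380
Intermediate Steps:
h = 10
(h + 28)*(-10) = (10 + 28)*(-10) = 38*(-10) = -380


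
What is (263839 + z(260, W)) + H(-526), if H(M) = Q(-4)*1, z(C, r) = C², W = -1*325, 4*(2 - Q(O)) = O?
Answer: 331442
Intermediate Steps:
Q(O) = 2 - O/4
W = -325
H(M) = 3 (H(M) = (2 - ¼*(-4))*1 = (2 + 1)*1 = 3*1 = 3)
(263839 + z(260, W)) + H(-526) = (263839 + 260²) + 3 = (263839 + 67600) + 3 = 331439 + 3 = 331442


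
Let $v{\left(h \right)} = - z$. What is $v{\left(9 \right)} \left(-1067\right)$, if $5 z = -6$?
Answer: $- \frac{6402}{5} \approx -1280.4$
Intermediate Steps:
$z = - \frac{6}{5}$ ($z = \frac{1}{5} \left(-6\right) = - \frac{6}{5} \approx -1.2$)
$v{\left(h \right)} = \frac{6}{5}$ ($v{\left(h \right)} = \left(-1\right) \left(- \frac{6}{5}\right) = \frac{6}{5}$)
$v{\left(9 \right)} \left(-1067\right) = \frac{6}{5} \left(-1067\right) = - \frac{6402}{5}$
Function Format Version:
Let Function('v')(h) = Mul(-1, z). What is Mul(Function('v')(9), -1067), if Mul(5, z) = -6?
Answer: Rational(-6402, 5) ≈ -1280.4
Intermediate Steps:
z = Rational(-6, 5) (z = Mul(Rational(1, 5), -6) = Rational(-6, 5) ≈ -1.2000)
Function('v')(h) = Rational(6, 5) (Function('v')(h) = Mul(-1, Rational(-6, 5)) = Rational(6, 5))
Mul(Function('v')(9), -1067) = Mul(Rational(6, 5), -1067) = Rational(-6402, 5)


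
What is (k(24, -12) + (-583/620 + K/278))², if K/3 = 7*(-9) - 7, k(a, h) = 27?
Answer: 4755552802729/7426992400 ≈ 640.31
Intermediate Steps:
K = -210 (K = 3*(7*(-9) - 7) = 3*(-63 - 7) = 3*(-70) = -210)
(k(24, -12) + (-583/620 + K/278))² = (27 + (-583/620 - 210/278))² = (27 + (-583*1/620 - 210*1/278))² = (27 + (-583/620 - 105/139))² = (27 - 146137/86180)² = (2180723/86180)² = 4755552802729/7426992400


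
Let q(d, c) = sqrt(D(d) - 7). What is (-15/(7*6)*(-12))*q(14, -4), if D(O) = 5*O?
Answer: 90*sqrt(7)/7 ≈ 34.017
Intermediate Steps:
q(d, c) = sqrt(-7 + 5*d) (q(d, c) = sqrt(5*d - 7) = sqrt(-7 + 5*d))
(-15/(7*6)*(-12))*q(14, -4) = (-15/(7*6)*(-12))*sqrt(-7 + 5*14) = (-15/42*(-12))*sqrt(-7 + 70) = (-15*1/42*(-12))*sqrt(63) = (-5/14*(-12))*(3*sqrt(7)) = 30*(3*sqrt(7))/7 = 90*sqrt(7)/7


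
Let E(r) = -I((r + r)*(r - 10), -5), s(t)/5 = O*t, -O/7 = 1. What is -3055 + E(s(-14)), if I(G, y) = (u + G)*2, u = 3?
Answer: -943861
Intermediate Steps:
O = -7 (O = -7*1 = -7)
I(G, y) = 6 + 2*G (I(G, y) = (3 + G)*2 = 6 + 2*G)
s(t) = -35*t (s(t) = 5*(-7*t) = -35*t)
E(r) = -6 - 4*r*(-10 + r) (E(r) = -(6 + 2*((r + r)*(r - 10))) = -(6 + 2*((2*r)*(-10 + r))) = -(6 + 2*(2*r*(-10 + r))) = -(6 + 4*r*(-10 + r)) = -6 - 4*r*(-10 + r))
-3055 + E(s(-14)) = -3055 + (-6 - 4*(-35*(-14))² + 40*(-35*(-14))) = -3055 + (-6 - 4*490² + 40*490) = -3055 + (-6 - 4*240100 + 19600) = -3055 + (-6 - 960400 + 19600) = -3055 - 940806 = -943861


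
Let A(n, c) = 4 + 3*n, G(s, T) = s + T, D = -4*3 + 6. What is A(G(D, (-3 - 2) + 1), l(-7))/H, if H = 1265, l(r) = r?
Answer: -26/1265 ≈ -0.020553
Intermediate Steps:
D = -6 (D = -12 + 6 = -6)
G(s, T) = T + s
A(G(D, (-3 - 2) + 1), l(-7))/H = (4 + 3*(((-3 - 2) + 1) - 6))/1265 = (4 + 3*((-5 + 1) - 6))*(1/1265) = (4 + 3*(-4 - 6))*(1/1265) = (4 + 3*(-10))*(1/1265) = (4 - 30)*(1/1265) = -26*1/1265 = -26/1265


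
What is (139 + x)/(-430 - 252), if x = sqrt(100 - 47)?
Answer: -139/682 - sqrt(53)/682 ≈ -0.21449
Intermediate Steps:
x = sqrt(53) ≈ 7.2801
(139 + x)/(-430 - 252) = (139 + sqrt(53))/(-430 - 252) = (139 + sqrt(53))/(-682) = (139 + sqrt(53))*(-1/682) = -139/682 - sqrt(53)/682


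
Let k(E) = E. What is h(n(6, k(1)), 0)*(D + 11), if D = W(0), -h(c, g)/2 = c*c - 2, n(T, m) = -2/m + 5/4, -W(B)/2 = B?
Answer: 253/8 ≈ 31.625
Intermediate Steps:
W(B) = -2*B
n(T, m) = 5/4 - 2/m (n(T, m) = -2/m + 5*(¼) = -2/m + 5/4 = 5/4 - 2/m)
h(c, g) = 4 - 2*c² (h(c, g) = -2*(c*c - 2) = -2*(c² - 2) = -2*(-2 + c²) = 4 - 2*c²)
D = 0 (D = -2*0 = 0)
h(n(6, k(1)), 0)*(D + 11) = (4 - 2*(5/4 - 2/1)²)*(0 + 11) = (4 - 2*(5/4 - 2*1)²)*11 = (4 - 2*(5/4 - 2)²)*11 = (4 - 2*(-¾)²)*11 = (4 - 2*9/16)*11 = (4 - 9/8)*11 = (23/8)*11 = 253/8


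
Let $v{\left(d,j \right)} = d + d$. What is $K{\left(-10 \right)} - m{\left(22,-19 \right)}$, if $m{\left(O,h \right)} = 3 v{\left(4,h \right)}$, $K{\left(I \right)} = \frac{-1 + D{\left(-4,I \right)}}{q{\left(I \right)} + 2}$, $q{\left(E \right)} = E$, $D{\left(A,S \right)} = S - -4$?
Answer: $- \frac{185}{8} \approx -23.125$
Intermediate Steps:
$D{\left(A,S \right)} = 4 + S$ ($D{\left(A,S \right)} = S + 4 = 4 + S$)
$v{\left(d,j \right)} = 2 d$
$K{\left(I \right)} = \frac{3 + I}{2 + I}$ ($K{\left(I \right)} = \frac{-1 + \left(4 + I\right)}{I + 2} = \frac{3 + I}{2 + I}$)
$m{\left(O,h \right)} = 24$ ($m{\left(O,h \right)} = 3 \cdot 2 \cdot 4 = 3 \cdot 8 = 24$)
$K{\left(-10 \right)} - m{\left(22,-19 \right)} = \frac{3 - 10}{2 - 10} - 24 = \frac{1}{-8} \left(-7\right) - 24 = \left(- \frac{1}{8}\right) \left(-7\right) - 24 = \frac{7}{8} - 24 = - \frac{185}{8}$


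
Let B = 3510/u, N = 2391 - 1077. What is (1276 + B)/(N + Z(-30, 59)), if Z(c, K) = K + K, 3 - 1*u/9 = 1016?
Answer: 646099/725308 ≈ 0.89079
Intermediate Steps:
u = -9117 (u = 27 - 9*1016 = 27 - 9144 = -9117)
Z(c, K) = 2*K
N = 1314
B = -390/1013 (B = 3510/(-9117) = 3510*(-1/9117) = -390/1013 ≈ -0.38499)
(1276 + B)/(N + Z(-30, 59)) = (1276 - 390/1013)/(1314 + 2*59) = 1292198/(1013*(1314 + 118)) = (1292198/1013)/1432 = (1292198/1013)*(1/1432) = 646099/725308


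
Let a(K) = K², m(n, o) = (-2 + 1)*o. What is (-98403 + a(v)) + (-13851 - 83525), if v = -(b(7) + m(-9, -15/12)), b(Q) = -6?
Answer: -3132103/16 ≈ -1.9576e+5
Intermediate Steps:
m(n, o) = -o
v = 19/4 (v = -(-6 - (-15)/12) = -(-6 - 1*(-5/4)) = -(-6 + 5/4) = -1*(-19/4) = 19/4 ≈ 4.7500)
(-98403 + a(v)) + (-13851 - 83525) = (-98403 + (19/4)²) + (-13851 - 83525) = (-98403 + 361/16) - 97376 = -1574087/16 - 97376 = -3132103/16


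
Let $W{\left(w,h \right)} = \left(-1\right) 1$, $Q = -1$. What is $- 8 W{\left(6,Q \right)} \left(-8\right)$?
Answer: $-64$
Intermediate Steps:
$W{\left(w,h \right)} = -1$
$- 8 W{\left(6,Q \right)} \left(-8\right) = \left(-8\right) \left(-1\right) \left(-8\right) = 8 \left(-8\right) = -64$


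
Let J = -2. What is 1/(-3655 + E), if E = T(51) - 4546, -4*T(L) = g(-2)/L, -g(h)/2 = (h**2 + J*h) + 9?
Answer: -6/49205 ≈ -0.00012194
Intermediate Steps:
g(h) = -18 - 2*h**2 + 4*h (g(h) = -2*((h**2 - 2*h) + 9) = -2*(9 + h**2 - 2*h) = -18 - 2*h**2 + 4*h)
T(L) = 17/(2*L) (T(L) = -(-18 - 2*(-2)**2 + 4*(-2))/(4*L) = -(-18 - 2*4 - 8)/(4*L) = -(-18 - 8 - 8)/(4*L) = -(-17)/(2*L) = 17/(2*L))
E = -27275/6 (E = (17/2)/51 - 4546 = (17/2)*(1/51) - 4546 = 1/6 - 4546 = -27275/6 ≈ -4545.8)
1/(-3655 + E) = 1/(-3655 - 27275/6) = 1/(-49205/6) = -6/49205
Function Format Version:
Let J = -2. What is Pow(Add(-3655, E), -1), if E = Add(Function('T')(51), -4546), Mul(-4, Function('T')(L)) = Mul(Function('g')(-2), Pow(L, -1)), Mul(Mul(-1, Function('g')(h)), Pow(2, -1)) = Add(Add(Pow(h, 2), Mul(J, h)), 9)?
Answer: Rational(-6, 49205) ≈ -0.00012194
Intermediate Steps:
Function('g')(h) = Add(-18, Mul(-2, Pow(h, 2)), Mul(4, h)) (Function('g')(h) = Mul(-2, Add(Add(Pow(h, 2), Mul(-2, h)), 9)) = Mul(-2, Add(9, Pow(h, 2), Mul(-2, h))) = Add(-18, Mul(-2, Pow(h, 2)), Mul(4, h)))
Function('T')(L) = Mul(Rational(17, 2), Pow(L, -1)) (Function('T')(L) = Mul(Rational(-1, 4), Mul(Add(-18, Mul(-2, Pow(-2, 2)), Mul(4, -2)), Pow(L, -1))) = Mul(Rational(-1, 4), Mul(Add(-18, Mul(-2, 4), -8), Pow(L, -1))) = Mul(Rational(-1, 4), Mul(Add(-18, -8, -8), Pow(L, -1))) = Mul(Rational(-1, 4), Mul(-34, Pow(L, -1))) = Mul(Rational(17, 2), Pow(L, -1)))
E = Rational(-27275, 6) (E = Add(Mul(Rational(17, 2), Pow(51, -1)), -4546) = Add(Mul(Rational(17, 2), Rational(1, 51)), -4546) = Add(Rational(1, 6), -4546) = Rational(-27275, 6) ≈ -4545.8)
Pow(Add(-3655, E), -1) = Pow(Add(-3655, Rational(-27275, 6)), -1) = Pow(Rational(-49205, 6), -1) = Rational(-6, 49205)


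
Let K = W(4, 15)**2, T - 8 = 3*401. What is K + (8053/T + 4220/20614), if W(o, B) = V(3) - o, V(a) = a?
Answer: 98039258/12481777 ≈ 7.8546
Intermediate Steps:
T = 1211 (T = 8 + 3*401 = 8 + 1203 = 1211)
W(o, B) = 3 - o
K = 1 (K = (3 - 1*4)**2 = (3 - 4)**2 = (-1)**2 = 1)
K + (8053/T + 4220/20614) = 1 + (8053/1211 + 4220/20614) = 1 + (8053*(1/1211) + 4220*(1/20614)) = 1 + (8053/1211 + 2110/10307) = 1 + 85557481/12481777 = 98039258/12481777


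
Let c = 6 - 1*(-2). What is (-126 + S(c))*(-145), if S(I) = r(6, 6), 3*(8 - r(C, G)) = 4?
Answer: 51910/3 ≈ 17303.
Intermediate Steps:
r(C, G) = 20/3 (r(C, G) = 8 - ⅓*4 = 8 - 4/3 = 20/3)
c = 8 (c = 6 + 2 = 8)
S(I) = 20/3
(-126 + S(c))*(-145) = (-126 + 20/3)*(-145) = -358/3*(-145) = 51910/3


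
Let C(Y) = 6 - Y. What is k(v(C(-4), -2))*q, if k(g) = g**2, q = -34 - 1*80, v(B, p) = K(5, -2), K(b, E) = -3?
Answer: -1026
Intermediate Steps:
v(B, p) = -3
q = -114 (q = -34 - 80 = -114)
k(v(C(-4), -2))*q = (-3)**2*(-114) = 9*(-114) = -1026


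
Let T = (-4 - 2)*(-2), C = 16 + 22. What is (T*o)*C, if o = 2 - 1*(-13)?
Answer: 6840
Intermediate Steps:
C = 38
T = 12 (T = -6*(-2) = 12)
o = 15 (o = 2 + 13 = 15)
(T*o)*C = (12*15)*38 = 180*38 = 6840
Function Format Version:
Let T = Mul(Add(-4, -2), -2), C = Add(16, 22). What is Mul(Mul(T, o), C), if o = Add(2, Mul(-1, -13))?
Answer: 6840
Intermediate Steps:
C = 38
T = 12 (T = Mul(-6, -2) = 12)
o = 15 (o = Add(2, 13) = 15)
Mul(Mul(T, o), C) = Mul(Mul(12, 15), 38) = Mul(180, 38) = 6840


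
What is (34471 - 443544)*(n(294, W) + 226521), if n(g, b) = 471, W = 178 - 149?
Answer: -92856298416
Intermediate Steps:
W = 29
(34471 - 443544)*(n(294, W) + 226521) = (34471 - 443544)*(471 + 226521) = -409073*226992 = -92856298416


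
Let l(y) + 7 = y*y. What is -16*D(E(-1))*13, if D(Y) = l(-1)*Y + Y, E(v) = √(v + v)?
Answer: 1040*I*√2 ≈ 1470.8*I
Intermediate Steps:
l(y) = -7 + y² (l(y) = -7 + y*y = -7 + y²)
E(v) = √2*√v (E(v) = √(2*v) = √2*√v)
D(Y) = -5*Y (D(Y) = (-7 + (-1)²)*Y + Y = (-7 + 1)*Y + Y = -6*Y + Y = -5*Y)
-16*D(E(-1))*13 = -(-80)*√2*√(-1)*13 = -(-80)*√2*I*13 = -(-80)*I*√2*13 = (80*I*√2)*13 = 1040*I*√2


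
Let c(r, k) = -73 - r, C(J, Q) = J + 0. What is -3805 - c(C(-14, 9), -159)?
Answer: -3746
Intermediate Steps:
C(J, Q) = J
-3805 - c(C(-14, 9), -159) = -3805 - (-73 - 1*(-14)) = -3805 - (-73 + 14) = -3805 - 1*(-59) = -3805 + 59 = -3746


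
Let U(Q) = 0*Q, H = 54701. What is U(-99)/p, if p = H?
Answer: 0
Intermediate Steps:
U(Q) = 0
p = 54701
U(-99)/p = 0/54701 = 0*(1/54701) = 0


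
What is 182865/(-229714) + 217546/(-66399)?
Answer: -62115414979/15252779886 ≈ -4.0724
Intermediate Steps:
182865/(-229714) + 217546/(-66399) = 182865*(-1/229714) + 217546*(-1/66399) = -182865/229714 - 217546/66399 = -62115414979/15252779886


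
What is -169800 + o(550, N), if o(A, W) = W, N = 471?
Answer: -169329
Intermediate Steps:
-169800 + o(550, N) = -169800 + 471 = -169329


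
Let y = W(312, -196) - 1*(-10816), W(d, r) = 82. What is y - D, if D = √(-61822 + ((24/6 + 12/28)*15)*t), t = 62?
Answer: 10898 - 2*I*√706867/7 ≈ 10898.0 - 240.22*I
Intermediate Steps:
D = 2*I*√706867/7 (D = √(-61822 + ((24/6 + 12/28)*15)*62) = √(-61822 + ((24*(⅙) + 12*(1/28))*15)*62) = √(-61822 + ((4 + 3/7)*15)*62) = √(-61822 + ((31/7)*15)*62) = √(-61822 + (465/7)*62) = √(-61822 + 28830/7) = √(-403924/7) = 2*I*√706867/7 ≈ 240.22*I)
y = 10898 (y = 82 - 1*(-10816) = 82 + 10816 = 10898)
y - D = 10898 - 2*I*√706867/7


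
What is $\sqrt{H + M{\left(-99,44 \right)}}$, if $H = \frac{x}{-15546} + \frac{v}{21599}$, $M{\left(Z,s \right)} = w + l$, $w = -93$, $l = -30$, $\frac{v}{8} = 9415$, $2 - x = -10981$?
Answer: $\frac{i \sqrt{1506039105180424434}}{111926018} \approx 10.964 i$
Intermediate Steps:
$x = 10983$ ($x = 2 - -10981 = 2 + 10981 = 10983$)
$v = 75320$ ($v = 8 \cdot 9415 = 75320$)
$M{\left(Z,s \right)} = -123$ ($M{\left(Z,s \right)} = -93 - 30 = -123$)
$H = \frac{311234301}{111926018}$ ($H = \frac{10983}{-15546} + \frac{75320}{21599} = 10983 \left(- \frac{1}{15546}\right) + 75320 \cdot \frac{1}{21599} = - \frac{3661}{5182} + \frac{75320}{21599} = \frac{311234301}{111926018} \approx 2.7807$)
$\sqrt{H + M{\left(-99,44 \right)}} = \sqrt{\frac{311234301}{111926018} - 123} = \sqrt{- \frac{13455665913}{111926018}} = \frac{i \sqrt{1506039105180424434}}{111926018}$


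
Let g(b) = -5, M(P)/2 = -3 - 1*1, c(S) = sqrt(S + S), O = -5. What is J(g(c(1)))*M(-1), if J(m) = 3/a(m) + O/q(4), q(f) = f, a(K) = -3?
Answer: 18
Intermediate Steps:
c(S) = sqrt(2)*sqrt(S) (c(S) = sqrt(2*S) = sqrt(2)*sqrt(S))
M(P) = -8 (M(P) = 2*(-3 - 1*1) = 2*(-3 - 1) = 2*(-4) = -8)
J(m) = -9/4 (J(m) = 3/(-3) - 5/4 = 3*(-1/3) - 5*1/4 = -1 - 5/4 = -9/4)
J(g(c(1)))*M(-1) = -9/4*(-8) = 18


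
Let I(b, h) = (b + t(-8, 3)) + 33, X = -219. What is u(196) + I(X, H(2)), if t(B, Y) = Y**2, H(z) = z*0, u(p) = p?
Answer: 19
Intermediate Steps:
H(z) = 0
I(b, h) = 42 + b (I(b, h) = (b + 3**2) + 33 = (b + 9) + 33 = (9 + b) + 33 = 42 + b)
u(196) + I(X, H(2)) = 196 + (42 - 219) = 196 - 177 = 19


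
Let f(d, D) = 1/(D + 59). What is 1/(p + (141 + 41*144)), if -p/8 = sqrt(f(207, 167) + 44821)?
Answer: 683085/3805103321 + 4*sqrt(2289277622)/3805103321 ≈ 0.00022982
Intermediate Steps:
f(d, D) = 1/(59 + D)
p = -4*sqrt(2289277622)/113 (p = -8*sqrt(1/(59 + 167) + 44821) = -8*sqrt(1/226 + 44821) = -4*sqrt(2289277622)/113 ≈ -1693.7)
1/(p + (141 + 41*144)) = 1/(-4*sqrt(2289277622)/113 + (141 + 41*144)) = 1/(-4*sqrt(2289277622)/113 + (141 + 5904)) = 1/(-4*sqrt(2289277622)/113 + 6045) = 1/(6045 - 4*sqrt(2289277622)/113)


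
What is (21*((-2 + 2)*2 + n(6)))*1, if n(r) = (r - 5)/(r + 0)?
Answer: 7/2 ≈ 3.5000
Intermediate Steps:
n(r) = (-5 + r)/r
(21*((-2 + 2)*2 + n(6)))*1 = (21*((-2 + 2)*2 + (-5 + 6)/6))*1 = (21*(0*2 + (⅙)*1))*1 = (21*(0 + ⅙))*1 = (21*(⅙))*1 = (7/2)*1 = 7/2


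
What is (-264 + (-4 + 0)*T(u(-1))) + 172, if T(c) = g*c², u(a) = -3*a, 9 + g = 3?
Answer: 124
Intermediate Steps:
g = -6 (g = -9 + 3 = -6)
T(c) = -6*c²
(-264 + (-4 + 0)*T(u(-1))) + 172 = (-264 + (-4 + 0)*(-6*(-3*(-1))²)) + 172 = (-264 - (-24)*3²) + 172 = (-264 - (-24)*9) + 172 = (-264 - 4*(-54)) + 172 = (-264 + 216) + 172 = -48 + 172 = 124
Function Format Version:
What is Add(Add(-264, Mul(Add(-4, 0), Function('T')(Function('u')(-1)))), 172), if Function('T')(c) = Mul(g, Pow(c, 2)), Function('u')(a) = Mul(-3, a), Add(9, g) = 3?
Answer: 124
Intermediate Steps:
g = -6 (g = Add(-9, 3) = -6)
Function('T')(c) = Mul(-6, Pow(c, 2))
Add(Add(-264, Mul(Add(-4, 0), Function('T')(Function('u')(-1)))), 172) = Add(Add(-264, Mul(Add(-4, 0), Mul(-6, Pow(Mul(-3, -1), 2)))), 172) = Add(Add(-264, Mul(-4, Mul(-6, Pow(3, 2)))), 172) = Add(Add(-264, Mul(-4, Mul(-6, 9))), 172) = Add(Add(-264, Mul(-4, -54)), 172) = Add(Add(-264, 216), 172) = Add(-48, 172) = 124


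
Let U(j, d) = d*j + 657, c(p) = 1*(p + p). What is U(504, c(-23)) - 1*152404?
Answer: -174931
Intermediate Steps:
c(p) = 2*p (c(p) = 1*(2*p) = 2*p)
U(j, d) = 657 + d*j
U(504, c(-23)) - 1*152404 = (657 + (2*(-23))*504) - 1*152404 = (657 - 46*504) - 152404 = (657 - 23184) - 152404 = -22527 - 152404 = -174931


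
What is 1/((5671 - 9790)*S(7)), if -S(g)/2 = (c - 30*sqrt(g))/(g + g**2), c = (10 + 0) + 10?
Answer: -28/1215105 - 14*sqrt(7)/405035 ≈ -0.00011449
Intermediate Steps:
c = 20 (c = 10 + 10 = 20)
S(g) = -2*(20 - 30*sqrt(g))/(g + g**2)
1/((5671 - 9790)*S(7)) = 1/((5671 - 9790)*((20*(-2 + 3*sqrt(7))/(7*(1 + 7))))) = 1/((-4119)*((20*(1/7)*(-2 + 3*sqrt(7))/8))) = -14/(5*(-2 + 3*sqrt(7)))/4119 = -1/(4119*(-5/7 + 15*sqrt(7)/14))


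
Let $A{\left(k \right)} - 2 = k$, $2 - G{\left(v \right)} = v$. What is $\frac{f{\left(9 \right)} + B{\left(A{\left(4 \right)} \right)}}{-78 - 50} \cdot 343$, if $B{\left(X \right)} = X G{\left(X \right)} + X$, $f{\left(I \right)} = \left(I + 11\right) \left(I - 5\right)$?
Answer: $- \frac{10633}{64} \approx -166.14$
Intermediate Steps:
$f{\left(I \right)} = \left(-5 + I\right) \left(11 + I\right)$ ($f{\left(I \right)} = \left(11 + I\right) \left(-5 + I\right) = \left(-5 + I\right) \left(11 + I\right)$)
$G{\left(v \right)} = 2 - v$
$A{\left(k \right)} = 2 + k$
$B{\left(X \right)} = X + X \left(2 - X\right)$ ($B{\left(X \right)} = X \left(2 - X\right) + X = X + X \left(2 - X\right)$)
$\frac{f{\left(9 \right)} + B{\left(A{\left(4 \right)} \right)}}{-78 - 50} \cdot 343 = \frac{\left(-55 + 9^{2} + 6 \cdot 9\right) + \left(2 + 4\right) \left(3 - \left(2 + 4\right)\right)}{-78 - 50} \cdot 343 = \frac{\left(-55 + 81 + 54\right) + 6 \left(3 - 6\right)}{-128} \cdot 343 = \left(80 + 6 \left(3 - 6\right)\right) \left(- \frac{1}{128}\right) 343 = \left(80 + 6 \left(-3\right)\right) \left(- \frac{1}{128}\right) 343 = \left(80 - 18\right) \left(- \frac{1}{128}\right) 343 = 62 \left(- \frac{1}{128}\right) 343 = \left(- \frac{31}{64}\right) 343 = - \frac{10633}{64}$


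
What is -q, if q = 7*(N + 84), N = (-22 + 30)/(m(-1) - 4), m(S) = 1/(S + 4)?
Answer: -6300/11 ≈ -572.73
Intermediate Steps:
m(S) = 1/(4 + S)
N = -24/11 (N = (-22 + 30)/(1/(4 - 1) - 4) = 8/(1/3 - 4) = 8/(-11/3) = 8*(-3/11) = -24/11 ≈ -2.1818)
q = 6300/11 (q = 7*(-24/11 + 84) = 7*(900/11) = 6300/11 ≈ 572.73)
-q = -1*6300/11 = -6300/11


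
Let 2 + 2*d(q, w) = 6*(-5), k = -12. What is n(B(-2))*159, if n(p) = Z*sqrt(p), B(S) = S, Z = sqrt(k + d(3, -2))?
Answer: -318*sqrt(14) ≈ -1189.8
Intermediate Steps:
d(q, w) = -16 (d(q, w) = -1 + (6*(-5))/2 = -1 + (1/2)*(-30) = -1 - 15 = -16)
Z = 2*I*sqrt(7) (Z = sqrt(-12 - 16) = sqrt(-28) = 2*I*sqrt(7) ≈ 5.2915*I)
n(p) = 2*I*sqrt(7)*sqrt(p) (n(p) = (2*I*sqrt(7))*sqrt(p) = 2*I*sqrt(7)*sqrt(p))
n(B(-2))*159 = (2*I*sqrt(7)*sqrt(-2))*159 = (2*I*sqrt(7)*(I*sqrt(2)))*159 = -2*sqrt(14)*159 = -318*sqrt(14)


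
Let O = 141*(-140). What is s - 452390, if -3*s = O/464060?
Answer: -10496804841/23203 ≈ -4.5239e+5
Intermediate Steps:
O = -19740
s = 329/23203 (s = -(-6580)/464060 = -⅓*(-987/23203) = 329/23203 ≈ 0.014179)
s - 452390 = 329/23203 - 452390 = -10496804841/23203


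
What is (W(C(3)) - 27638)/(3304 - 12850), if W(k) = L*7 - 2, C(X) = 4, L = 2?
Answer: 13813/4773 ≈ 2.8940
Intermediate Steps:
W(k) = 12 (W(k) = 2*7 - 2 = 14 - 2 = 12)
(W(C(3)) - 27638)/(3304 - 12850) = (12 - 27638)/(3304 - 12850) = -27626/(-9546) = -27626*(-1/9546) = 13813/4773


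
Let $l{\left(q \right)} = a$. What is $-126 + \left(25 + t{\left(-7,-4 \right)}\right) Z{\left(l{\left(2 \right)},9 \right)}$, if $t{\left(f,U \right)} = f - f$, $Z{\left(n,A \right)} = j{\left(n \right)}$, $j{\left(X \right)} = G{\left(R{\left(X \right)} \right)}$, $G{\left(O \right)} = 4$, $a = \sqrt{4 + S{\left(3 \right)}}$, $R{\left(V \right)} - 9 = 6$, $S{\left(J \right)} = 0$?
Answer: $-26$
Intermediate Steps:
$R{\left(V \right)} = 15$ ($R{\left(V \right)} = 9 + 6 = 15$)
$a = 2$ ($a = \sqrt{4 + 0} = \sqrt{4} = 2$)
$j{\left(X \right)} = 4$
$l{\left(q \right)} = 2$
$Z{\left(n,A \right)} = 4$
$t{\left(f,U \right)} = 0$
$-126 + \left(25 + t{\left(-7,-4 \right)}\right) Z{\left(l{\left(2 \right)},9 \right)} = -126 + \left(25 + 0\right) 4 = -126 + 25 \cdot 4 = -126 + 100 = -26$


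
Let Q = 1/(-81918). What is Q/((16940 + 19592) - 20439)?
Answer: -1/1318306374 ≈ -7.5855e-10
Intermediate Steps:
Q = -1/81918 ≈ -1.2207e-5
Q/((16940 + 19592) - 20439) = -1/(81918*((16940 + 19592) - 20439)) = -1/(81918*(36532 - 20439)) = -1/81918/16093 = -1/81918*1/16093 = -1/1318306374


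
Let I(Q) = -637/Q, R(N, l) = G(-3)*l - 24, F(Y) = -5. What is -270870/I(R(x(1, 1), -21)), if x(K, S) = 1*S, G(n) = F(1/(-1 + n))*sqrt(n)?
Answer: -6500880/637 + 4063050*I*sqrt(3)/91 ≈ -10205.0 + 77334.0*I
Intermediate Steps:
G(n) = -5*sqrt(n)
x(K, S) = S
R(N, l) = -24 - 5*I*l*sqrt(3) (R(N, l) = (-5*I*sqrt(3))*l - 24 = -5*I*l*sqrt(3) - 24 = -24 - 5*I*l*sqrt(3))
-270870/I(R(x(1, 1), -21)) = -(6500880/637 - 4063050*I*sqrt(3)/91) = -270870*(24/637 - 15*I*sqrt(3)/91) = -6500880/637 + 4063050*I*sqrt(3)/91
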